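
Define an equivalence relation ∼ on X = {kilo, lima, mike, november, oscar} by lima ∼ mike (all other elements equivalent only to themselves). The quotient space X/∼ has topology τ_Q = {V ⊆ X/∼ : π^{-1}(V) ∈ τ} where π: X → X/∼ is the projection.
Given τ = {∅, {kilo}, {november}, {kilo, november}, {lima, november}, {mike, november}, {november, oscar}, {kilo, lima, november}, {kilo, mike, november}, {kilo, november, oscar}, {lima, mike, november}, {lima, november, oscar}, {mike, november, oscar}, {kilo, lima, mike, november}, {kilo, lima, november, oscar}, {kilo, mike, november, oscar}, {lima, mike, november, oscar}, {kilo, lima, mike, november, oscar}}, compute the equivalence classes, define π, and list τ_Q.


X/∼ = {[kilo], [lima=mike], [november], [oscar]}; |τ_Q| = 10.

Equivalence classes: [kilo], [lima=mike], [november], [oscar].
Quotient map π: X → X/∼ sends kilo ↦ [kilo], lima ↦ [lima=mike], mike ↦ [lima=mike], november ↦ [november], oscar ↦ [oscar].
For each subset V ⊆ X/∼, compute π^{-1}(V) ⊆ X and check whether π^{-1}(V) ∈ τ. V is open in τ_Q iff π^{-1}(V) ∈ τ.
  V = {}: π^{-1}(V) = ∅ ∈ τ ✓.
  V = {[kilo]}: π^{-1}(V) = {kilo} ∈ τ ✓.
  V = {[lima=mike]}: π^{-1}(V) = {lima, mike} ∉ τ ✗.
  V = {[kilo], [lima=mike]}: π^{-1}(V) = {kilo, lima, mike} ∉ τ ✗.
  V = {[november]}: π^{-1}(V) = {november} ∈ τ ✓.
  V = {[kilo], [november]}: π^{-1}(V) = {kilo, november} ∈ τ ✓.
  V = {[lima=mike], [november]}: π^{-1}(V) = {lima, mike, november} ∈ τ ✓.
  V = {[kilo], [lima=mike], [november]}: π^{-1}(V) = {kilo, lima, mike, november} ∈ τ ✓.
  V = {[oscar]}: π^{-1}(V) = {oscar} ∉ τ ✗.
  V = {[kilo], [oscar]}: π^{-1}(V) = {kilo, oscar} ∉ τ ✗.
  V = {[lima=mike], [oscar]}: π^{-1}(V) = {lima, mike, oscar} ∉ τ ✗.
  V = {[kilo], [lima=mike], [oscar]}: π^{-1}(V) = {kilo, lima, mike, oscar} ∉ τ ✗.
  V = {[november], [oscar]}: π^{-1}(V) = {november, oscar} ∈ τ ✓.
  V = {[kilo], [november], [oscar]}: π^{-1}(V) = {kilo, november, oscar} ∈ τ ✓.
  V = {[lima=mike], [november], [oscar]}: π^{-1}(V) = {lima, mike, november, oscar} ∈ τ ✓.
  V = {[kilo], [lima=mike], [november], [oscar]}: π^{-1}(V) = {kilo, lima, mike, november, oscar} ∈ τ ✓.
Open sets in the quotient: τ_Q = {{}, {[kilo]}, {[november]}, {[kilo], [november]}, {[lima=mike], [november]}, {[kilo], [lima=mike], [november]}, {[november], [oscar]}, {[kilo], [november], [oscar]}, {[lima=mike], [november], [oscar]}, {[kilo], [lima=mike], [november], [oscar]}} (10 elements).


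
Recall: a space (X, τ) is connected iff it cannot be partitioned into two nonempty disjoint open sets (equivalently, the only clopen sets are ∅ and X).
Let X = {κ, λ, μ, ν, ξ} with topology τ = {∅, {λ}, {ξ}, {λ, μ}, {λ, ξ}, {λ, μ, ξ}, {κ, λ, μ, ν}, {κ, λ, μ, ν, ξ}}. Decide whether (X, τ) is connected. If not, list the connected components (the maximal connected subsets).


(X, τ) is disconnected; components = [{ξ}, {κ, λ, μ, ν}].

Find clopen sets (U ∈ τ with X ∖ U ∈ τ):
  U = ∅, X ∖ U = {κ, λ, μ, ν, ξ} — both open, so U is clopen.
  U = {ξ}, X ∖ U = {κ, λ, μ, ν} — both open, so U is clopen.
  U = {κ, λ, μ, ν}, X ∖ U = {ξ} — both open, so U is clopen.
  U = {κ, λ, μ, ν, ξ}, X ∖ U = ∅ — both open, so U is clopen.
Nontrivial clopen(s) exist: e.g. {ξ}. So (X, τ) is disconnected.
Compute connected components by grouping points that agree on all clopens:
  component: {ξ}
  component: {κ, λ, μ, ν}


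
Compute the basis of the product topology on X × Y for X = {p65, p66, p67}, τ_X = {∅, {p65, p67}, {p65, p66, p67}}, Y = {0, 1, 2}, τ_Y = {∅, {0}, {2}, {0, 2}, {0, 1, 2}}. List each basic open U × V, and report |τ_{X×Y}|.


Basis B = {∅ × ∅, {p65, p67} × {0}, {p65, p67} × {2}, {p65, p66, p67} × {0}, {p65, p66, p67} × {2}, {p65, p67} × {0, 2}, {p65, p67} × {0, 1, 2}, {p65, p66, p67} × {0, 2}, {p65, p66, p67} × {0, 1, 2}}; |τ_{X×Y}| = 14.

Enumerate products U × V with U ∈ τ_X, V ∈ τ_Y (deduplicated):
  ∅ × ∅ = {} (∅)
  {p65, p67} × {0} = {(p65,0), (p67,0)}
  {p65, p67} × {2} = {(p65,2), (p67,2)}
  {p65, p66, p67} × {0} = {(p65,0), (p66,0), (p67,0)}
  {p65, p66, p67} × {2} = {(p65,2), (p66,2), (p67,2)}
  {p65, p67} × {0, 2} = {(p65,0), (p65,2), (p67,0), (p67,2)}
  {p65, p67} × {0, 1, 2} = {(p65,0), (p65,1), (p65,2), (p67,0), (p67,1), (p67,2)}
  {p65, p66, p67} × {0, 2} = {(p65,0), (p65,2), (p66,0), (p66,2), (p67,0), (p67,2)}
  {p65, p66, p67} × {0, 1, 2} = {(p65,0), (p65,1), (p65,2), (p66,0), (p66,1), (p66,2), (p67,0), (p67,1), (p67,2)}
These 9 distinct sets form the basis B.
Close under arbitrary unions to get τ_{X×Y}; counting gives |τ_{X×Y}| = 14.


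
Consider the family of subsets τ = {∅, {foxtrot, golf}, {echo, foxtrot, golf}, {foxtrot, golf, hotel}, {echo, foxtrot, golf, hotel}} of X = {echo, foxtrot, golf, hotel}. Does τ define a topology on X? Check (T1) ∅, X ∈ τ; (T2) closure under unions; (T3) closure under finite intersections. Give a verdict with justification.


τ IS a topology on X.

Axiom (T1): ∅ ∈ τ? Yes; X ∈ τ? Yes.
Axiom (T2/T3): check pairwise unions and intersections of members of τ.
All pairwise intersections and unions checked — each lies in τ. Therefore τ satisfies (T1), (T2), (T3): it IS a topology on X.


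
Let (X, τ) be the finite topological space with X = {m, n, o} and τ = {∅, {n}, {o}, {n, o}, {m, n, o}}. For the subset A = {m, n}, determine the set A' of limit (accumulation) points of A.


A' = {m}

For each x ∈ X, list the open sets U ∈ τ with x ∈ U, then check whether U ∩ (A ∖ {x}) ≠ ∅ for every such U.
  x = m: opens ∋ x are {m, n, o}; each meets A ∖ {m}, so x IS a limit point.
  x = n: open {n} ∋ x has {n} ∩ (A ∖ {n}) = ∅, so x is NOT a limit point.
  x = o: open {o} ∋ x has {o} ∩ (A ∖ {o}) = ∅, so x is NOT a limit point.
Collecting: A' = {m}.


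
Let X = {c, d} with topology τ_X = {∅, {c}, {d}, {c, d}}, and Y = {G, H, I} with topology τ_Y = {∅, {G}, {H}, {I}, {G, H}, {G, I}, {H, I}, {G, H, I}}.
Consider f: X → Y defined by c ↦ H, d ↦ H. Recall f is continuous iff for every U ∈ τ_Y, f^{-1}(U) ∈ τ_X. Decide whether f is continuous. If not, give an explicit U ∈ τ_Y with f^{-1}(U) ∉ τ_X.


f IS continuous.

Compute f^{-1}(U) for each U ∈ τ_Y:
  U = ∅: f^{-1}(U) = ∅ ∈ τ_X ✓.
  U = {G}: f^{-1}(U) = ∅ ∈ τ_X ✓.
  U = {H}: f^{-1}(U) = {c, d} ∈ τ_X ✓.
  U = {I}: f^{-1}(U) = ∅ ∈ τ_X ✓.
  U = {G, H}: f^{-1}(U) = {c, d} ∈ τ_X ✓.
  U = {G, I}: f^{-1}(U) = ∅ ∈ τ_X ✓.
  U = {H, I}: f^{-1}(U) = {c, d} ∈ τ_X ✓.
  U = {G, H, I}: f^{-1}(U) = {c, d} ∈ τ_X ✓.
Every preimage lies in τ_X, so f IS continuous.


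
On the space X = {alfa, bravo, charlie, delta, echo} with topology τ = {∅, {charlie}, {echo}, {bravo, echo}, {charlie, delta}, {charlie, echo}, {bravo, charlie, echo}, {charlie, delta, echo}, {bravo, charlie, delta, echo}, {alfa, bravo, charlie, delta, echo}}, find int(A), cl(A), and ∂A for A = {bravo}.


int(A) = ∅, cl(A) = {alfa, bravo}, ∂A = {alfa, bravo}.

Closed sets in (X, τ) are complements of opens:
  closed(X, τ) = {∅, {alfa}, {alfa, bravo}, {alfa, delta}, {alfa, bravo, delta}, {alfa, bravo, echo}, {alfa, charlie, delta}, {alfa, bravo, charlie, delta}, {alfa, bravo, delta, echo}, {alfa, bravo, charlie, delta, echo}}.
int(A) = ⋃ {U ∈ τ : U ⊆ A}. Opens contained in A: ∅.
Taking the union of these: int(A) = ∅.
cl(A) = ⋂ {C closed : A ⊆ C}. Closed sets containing A: {alfa, bravo}, {alfa, bravo, delta}, {alfa, bravo, echo}, {alfa, bravo, charlie, delta}, {alfa, bravo, delta, echo}, {alfa, bravo, charlie, delta, echo}.
Intersecting these: cl(A) = {alfa, bravo}.
∂A = cl(A) ∖ int(A) = {alfa, bravo} ∖ ∅ = {alfa, bravo}.


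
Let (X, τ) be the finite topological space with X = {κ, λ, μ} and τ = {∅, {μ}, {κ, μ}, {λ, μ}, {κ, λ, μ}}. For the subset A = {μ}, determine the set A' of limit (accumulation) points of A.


A' = {κ, λ}

For each x ∈ X, list the open sets U ∈ τ with x ∈ U, then check whether U ∩ (A ∖ {x}) ≠ ∅ for every such U.
  x = κ: opens ∋ x are {κ, μ}, {κ, λ, μ}; each meets A ∖ {κ}, so x IS a limit point.
  x = λ: opens ∋ x are {λ, μ}, {κ, λ, μ}; each meets A ∖ {λ}, so x IS a limit point.
  x = μ: open {μ} ∋ x has {μ} ∩ (A ∖ {μ}) = ∅, so x is NOT a limit point.
Collecting: A' = {κ, λ}.


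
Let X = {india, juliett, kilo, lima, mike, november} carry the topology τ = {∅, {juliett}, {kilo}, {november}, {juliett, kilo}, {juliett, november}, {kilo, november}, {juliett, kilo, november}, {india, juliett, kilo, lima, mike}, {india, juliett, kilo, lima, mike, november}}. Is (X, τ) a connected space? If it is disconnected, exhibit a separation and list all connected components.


(X, τ) is disconnected; components = [{november}, {india, juliett, kilo, lima, mike}].

Find clopen sets (U ∈ τ with X ∖ U ∈ τ):
  U = ∅, X ∖ U = {india, juliett, kilo, lima, mike, november} — both open, so U is clopen.
  U = {november}, X ∖ U = {india, juliett, kilo, lima, mike} — both open, so U is clopen.
  U = {india, juliett, kilo, lima, mike}, X ∖ U = {november} — both open, so U is clopen.
  U = {india, juliett, kilo, lima, mike, november}, X ∖ U = ∅ — both open, so U is clopen.
Nontrivial clopen(s) exist: e.g. {november}. So (X, τ) is disconnected.
Compute connected components by grouping points that agree on all clopens:
  component: {november}
  component: {india, juliett, kilo, lima, mike}


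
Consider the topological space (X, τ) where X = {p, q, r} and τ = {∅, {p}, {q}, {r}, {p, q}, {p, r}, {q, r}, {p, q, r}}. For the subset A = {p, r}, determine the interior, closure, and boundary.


int(A) = {p, r}, cl(A) = {p, r}, ∂A = ∅.

Closed sets in (X, τ) are complements of opens:
  closed(X, τ) = {∅, {p}, {q}, {r}, {p, q}, {p, r}, {q, r}, {p, q, r}}.
int(A) = ⋃ {U ∈ τ : U ⊆ A}. Opens contained in A: ∅, {p}, {r}, {p, r}.
Taking the union of these: int(A) = {p, r}.
cl(A) = ⋂ {C closed : A ⊆ C}. Closed sets containing A: {p, r}, {p, q, r}.
Intersecting these: cl(A) = {p, r}.
∂A = cl(A) ∖ int(A) = {p, r} ∖ {p, r} = ∅.


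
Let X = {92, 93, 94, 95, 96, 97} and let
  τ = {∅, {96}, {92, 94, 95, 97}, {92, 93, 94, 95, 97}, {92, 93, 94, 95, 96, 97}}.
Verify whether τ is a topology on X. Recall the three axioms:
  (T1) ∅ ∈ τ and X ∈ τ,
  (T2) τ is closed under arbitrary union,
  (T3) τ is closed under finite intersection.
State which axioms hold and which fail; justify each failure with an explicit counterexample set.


τ is NOT a topology on X.

Axiom (T1): ∅ ∈ τ? Yes; X ∈ τ? Yes.
Axiom (T2/T3): check pairwise unions and intersections of members of τ.
Counterexample for (T2): {96} ∪ {92, 94, 95, 97} = {92, 94, 95, 96, 97} ∉ τ. Therefore τ is NOT a topology.


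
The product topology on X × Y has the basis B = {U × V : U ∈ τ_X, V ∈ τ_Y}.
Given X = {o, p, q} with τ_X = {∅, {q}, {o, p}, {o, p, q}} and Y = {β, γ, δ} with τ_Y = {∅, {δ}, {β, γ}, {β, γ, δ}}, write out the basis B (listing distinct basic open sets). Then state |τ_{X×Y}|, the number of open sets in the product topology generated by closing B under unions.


Basis B = {∅ × ∅, {q} × {δ}, {o, p} × {δ}, {q} × {β, γ}, {o, p, q} × {δ}, {q} × {β, γ, δ}, {o, p} × {β, γ}, {o, p} × {β, γ, δ}, {o, p, q} × {β, γ}, {o, p, q} × {β, γ, δ}}; |τ_{X×Y}| = 16.

Enumerate products U × V with U ∈ τ_X, V ∈ τ_Y (deduplicated):
  ∅ × ∅ = {} (∅)
  {q} × {δ} = {(q,δ)}
  {o, p} × {δ} = {(o,δ), (p,δ)}
  {q} × {β, γ} = {(q,β), (q,γ)}
  {o, p, q} × {δ} = {(o,δ), (p,δ), (q,δ)}
  {q} × {β, γ, δ} = {(q,β), (q,γ), (q,δ)}
  {o, p} × {β, γ} = {(o,β), (o,γ), (p,β), (p,γ)}
  {o, p} × {β, γ, δ} = {(o,β), (o,γ), (o,δ), (p,β), (p,γ), (p,δ)}
  {o, p, q} × {β, γ} = {(o,β), (o,γ), (p,β), (p,γ), (q,β), (q,γ)}
  {o, p, q} × {β, γ, δ} = {(o,β), (o,γ), (o,δ), (p,β), (p,γ), (p,δ), (q,β), (q,γ), (q,δ)}
These 10 distinct sets form the basis B.
Close under arbitrary unions to get τ_{X×Y}; counting gives |τ_{X×Y}| = 16.


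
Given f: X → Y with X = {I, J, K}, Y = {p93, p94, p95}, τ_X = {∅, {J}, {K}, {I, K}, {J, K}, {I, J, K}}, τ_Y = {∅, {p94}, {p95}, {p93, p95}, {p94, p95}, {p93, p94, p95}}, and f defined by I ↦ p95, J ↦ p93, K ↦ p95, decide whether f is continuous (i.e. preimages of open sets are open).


f IS continuous.

Compute f^{-1}(U) for each U ∈ τ_Y:
  U = ∅: f^{-1}(U) = ∅ ∈ τ_X ✓.
  U = {p94}: f^{-1}(U) = ∅ ∈ τ_X ✓.
  U = {p95}: f^{-1}(U) = {I, K} ∈ τ_X ✓.
  U = {p93, p95}: f^{-1}(U) = {I, J, K} ∈ τ_X ✓.
  U = {p94, p95}: f^{-1}(U) = {I, K} ∈ τ_X ✓.
  U = {p93, p94, p95}: f^{-1}(U) = {I, J, K} ∈ τ_X ✓.
Every preimage lies in τ_X, so f IS continuous.


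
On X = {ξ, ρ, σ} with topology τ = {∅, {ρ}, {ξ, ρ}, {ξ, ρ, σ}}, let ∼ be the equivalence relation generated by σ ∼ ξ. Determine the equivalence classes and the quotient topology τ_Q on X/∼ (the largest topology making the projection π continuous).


X/∼ = {[ξ=σ], [ρ]}; |τ_Q| = 3.

Equivalence classes: [ξ=σ], [ρ].
Quotient map π: X → X/∼ sends ξ ↦ [ξ=σ], ρ ↦ [ρ], σ ↦ [ξ=σ].
For each subset V ⊆ X/∼, compute π^{-1}(V) ⊆ X and check whether π^{-1}(V) ∈ τ. V is open in τ_Q iff π^{-1}(V) ∈ τ.
  V = {}: π^{-1}(V) = ∅ ∈ τ ✓.
  V = {[ξ=σ]}: π^{-1}(V) = {ξ, σ} ∉ τ ✗.
  V = {[ρ]}: π^{-1}(V) = {ρ} ∈ τ ✓.
  V = {[ξ=σ], [ρ]}: π^{-1}(V) = {ξ, ρ, σ} ∈ τ ✓.
Open sets in the quotient: τ_Q = {{}, {[ρ]}, {[ξ=σ], [ρ]}} (3 elements).


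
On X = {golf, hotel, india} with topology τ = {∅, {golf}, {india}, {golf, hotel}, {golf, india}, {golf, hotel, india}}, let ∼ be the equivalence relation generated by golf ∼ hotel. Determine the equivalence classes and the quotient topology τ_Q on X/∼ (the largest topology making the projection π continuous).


X/∼ = {[golf=hotel], [india]}; |τ_Q| = 4.

Equivalence classes: [golf=hotel], [india].
Quotient map π: X → X/∼ sends golf ↦ [golf=hotel], hotel ↦ [golf=hotel], india ↦ [india].
For each subset V ⊆ X/∼, compute π^{-1}(V) ⊆ X and check whether π^{-1}(V) ∈ τ. V is open in τ_Q iff π^{-1}(V) ∈ τ.
  V = {}: π^{-1}(V) = ∅ ∈ τ ✓.
  V = {[golf=hotel]}: π^{-1}(V) = {golf, hotel} ∈ τ ✓.
  V = {[india]}: π^{-1}(V) = {india} ∈ τ ✓.
  V = {[golf=hotel], [india]}: π^{-1}(V) = {golf, hotel, india} ∈ τ ✓.
Open sets in the quotient: τ_Q = {{}, {[golf=hotel]}, {[india]}, {[golf=hotel], [india]}} (4 elements).


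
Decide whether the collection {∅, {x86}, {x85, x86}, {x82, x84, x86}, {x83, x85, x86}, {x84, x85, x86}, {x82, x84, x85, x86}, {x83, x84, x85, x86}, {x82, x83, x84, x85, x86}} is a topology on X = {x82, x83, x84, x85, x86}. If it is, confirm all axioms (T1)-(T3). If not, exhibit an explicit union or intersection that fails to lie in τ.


τ is NOT a topology on X.

Axiom (T1): ∅ ∈ τ? Yes; X ∈ τ? Yes.
Axiom (T2/T3): check pairwise unions and intersections of members of τ.
Counterexample for (T3): {x82, x84, x86} ∩ {x84, x85, x86} = {x84, x86} ∉ τ. Therefore τ is NOT a topology.


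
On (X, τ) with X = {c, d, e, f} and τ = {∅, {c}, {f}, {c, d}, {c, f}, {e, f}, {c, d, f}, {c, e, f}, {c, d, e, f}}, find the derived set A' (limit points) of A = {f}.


A' = {e}

For each x ∈ X, list the open sets U ∈ τ with x ∈ U, then check whether U ∩ (A ∖ {x}) ≠ ∅ for every such U.
  x = c: open {c} ∋ x has {c} ∩ (A ∖ {c}) = ∅, so x is NOT a limit point.
  x = d: open {c, d} ∋ x has {c, d} ∩ (A ∖ {d}) = ∅, so x is NOT a limit point.
  x = e: opens ∋ x are {e, f}, {c, e, f}, {c, d, e, f}; each meets A ∖ {e}, so x IS a limit point.
  x = f: open {f} ∋ x has {f} ∩ (A ∖ {f}) = ∅, so x is NOT a limit point.
Collecting: A' = {e}.


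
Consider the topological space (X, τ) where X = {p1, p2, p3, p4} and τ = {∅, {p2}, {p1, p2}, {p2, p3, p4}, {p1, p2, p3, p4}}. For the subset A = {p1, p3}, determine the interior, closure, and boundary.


int(A) = ∅, cl(A) = {p1, p3, p4}, ∂A = {p1, p3, p4}.

Closed sets in (X, τ) are complements of opens:
  closed(X, τ) = {∅, {p1}, {p3, p4}, {p1, p3, p4}, {p1, p2, p3, p4}}.
int(A) = ⋃ {U ∈ τ : U ⊆ A}. Opens contained in A: ∅.
Taking the union of these: int(A) = ∅.
cl(A) = ⋂ {C closed : A ⊆ C}. Closed sets containing A: {p1, p3, p4}, {p1, p2, p3, p4}.
Intersecting these: cl(A) = {p1, p3, p4}.
∂A = cl(A) ∖ int(A) = {p1, p3, p4} ∖ ∅ = {p1, p3, p4}.


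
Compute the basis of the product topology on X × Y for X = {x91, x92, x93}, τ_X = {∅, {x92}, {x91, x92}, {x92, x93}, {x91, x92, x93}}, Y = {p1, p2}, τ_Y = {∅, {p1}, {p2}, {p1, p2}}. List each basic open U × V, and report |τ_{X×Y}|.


Basis B = {∅ × ∅, {x92} × {p1}, {x92} × {p2}, {x91, x92} × {p1}, {x91, x92} × {p2}, {x92} × {p1, p2}, {x92, x93} × {p1}, {x92, x93} × {p2}, {x91, x92, x93} × {p1}, {x91, x92, x93} × {p2}, {x91, x92} × {p1, p2}, {x92, x93} × {p1, p2}, {x91, x92, x93} × {p1, p2}}; |τ_{X×Y}| = 25.

Enumerate products U × V with U ∈ τ_X, V ∈ τ_Y (deduplicated):
  ∅ × ∅ = {} (∅)
  {x92} × {p1} = {(x92,p1)}
  {x92} × {p2} = {(x92,p2)}
  {x91, x92} × {p1} = {(x91,p1), (x92,p1)}
  {x91, x92} × {p2} = {(x91,p2), (x92,p2)}
  {x92} × {p1, p2} = {(x92,p1), (x92,p2)}
  {x92, x93} × {p1} = {(x92,p1), (x93,p1)}
  {x92, x93} × {p2} = {(x92,p2), (x93,p2)}
  {x91, x92, x93} × {p1} = {(x91,p1), (x92,p1), (x93,p1)}
  {x91, x92, x93} × {p2} = {(x91,p2), (x92,p2), (x93,p2)}
  {x91, x92} × {p1, p2} = {(x91,p1), (x91,p2), (x92,p1), (x92,p2)}
  {x92, x93} × {p1, p2} = {(x92,p1), (x92,p2), (x93,p1), (x93,p2)}
  {x91, x92, x93} × {p1, p2} = {(x91,p1), (x91,p2), (x92,p1), (x92,p2), (x93,p1), (x93,p2)}
These 13 distinct sets form the basis B.
Close under arbitrary unions to get τ_{X×Y}; counting gives |τ_{X×Y}| = 25.


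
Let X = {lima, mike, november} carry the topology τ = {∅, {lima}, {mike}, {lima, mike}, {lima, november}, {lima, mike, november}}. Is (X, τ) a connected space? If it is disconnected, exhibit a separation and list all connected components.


(X, τ) is disconnected; components = [{mike}, {lima, november}].

Find clopen sets (U ∈ τ with X ∖ U ∈ τ):
  U = ∅, X ∖ U = {lima, mike, november} — both open, so U is clopen.
  U = {mike}, X ∖ U = {lima, november} — both open, so U is clopen.
  U = {lima, november}, X ∖ U = {mike} — both open, so U is clopen.
  U = {lima, mike, november}, X ∖ U = ∅ — both open, so U is clopen.
Nontrivial clopen(s) exist: e.g. {mike}. So (X, τ) is disconnected.
Compute connected components by grouping points that agree on all clopens:
  component: {mike}
  component: {lima, november}


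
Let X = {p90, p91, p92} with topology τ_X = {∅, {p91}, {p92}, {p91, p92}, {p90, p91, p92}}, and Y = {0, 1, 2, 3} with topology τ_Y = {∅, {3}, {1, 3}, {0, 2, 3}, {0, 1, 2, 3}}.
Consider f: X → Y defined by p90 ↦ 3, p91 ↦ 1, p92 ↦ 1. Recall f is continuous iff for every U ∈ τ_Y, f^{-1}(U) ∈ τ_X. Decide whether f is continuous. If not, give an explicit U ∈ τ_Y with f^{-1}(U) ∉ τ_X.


f is NOT continuous.

Compute f^{-1}(U) for each U ∈ τ_Y:
  U = ∅: f^{-1}(U) = ∅ ∈ τ_X ✓.
  U = {3}: f^{-1}(U) = {p90} ∉ τ_X ✗.
  U = {1, 3}: f^{-1}(U) = {p90, p91, p92} ∈ τ_X ✓.
  U = {0, 2, 3}: f^{-1}(U) = {p90} ∉ τ_X ✗.
  U = {0, 1, 2, 3}: f^{-1}(U) = {p90, p91, p92} ∈ τ_X ✓.
Found U = {3} with f^{-1}(U) = {p90} not in τ_X. Therefore f is NOT continuous.


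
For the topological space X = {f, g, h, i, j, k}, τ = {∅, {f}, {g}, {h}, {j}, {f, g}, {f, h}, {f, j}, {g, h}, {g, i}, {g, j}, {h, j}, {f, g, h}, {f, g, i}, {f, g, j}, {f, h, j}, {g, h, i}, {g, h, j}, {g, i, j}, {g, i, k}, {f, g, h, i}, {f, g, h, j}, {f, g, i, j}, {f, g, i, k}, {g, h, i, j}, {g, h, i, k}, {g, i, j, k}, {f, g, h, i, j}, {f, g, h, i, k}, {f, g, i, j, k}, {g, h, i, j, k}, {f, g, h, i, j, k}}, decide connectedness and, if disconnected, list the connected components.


(X, τ) is disconnected; components = [{f}, {h}, {j}, {g, i, k}].

Find clopen sets (U ∈ τ with X ∖ U ∈ τ):
  U = ∅, X ∖ U = {f, g, h, i, j, k} — both open, so U is clopen.
  U = {f}, X ∖ U = {g, h, i, j, k} — both open, so U is clopen.
  U = {h}, X ∖ U = {f, g, i, j, k} — both open, so U is clopen.
  U = {j}, X ∖ U = {f, g, h, i, k} — both open, so U is clopen.
  U = {f, h}, X ∖ U = {g, i, j, k} — both open, so U is clopen.
  U = {f, j}, X ∖ U = {g, h, i, k} — both open, so U is clopen.
  U = {h, j}, X ∖ U = {f, g, i, k} — both open, so U is clopen.
  U = {f, h, j}, X ∖ U = {g, i, k} — both open, so U is clopen.
  U = {g, i, k}, X ∖ U = {f, h, j} — both open, so U is clopen.
  U = {f, g, i, k}, X ∖ U = {h, j} — both open, so U is clopen.
  U = {g, h, i, k}, X ∖ U = {f, j} — both open, so U is clopen.
  U = {g, i, j, k}, X ∖ U = {f, h} — both open, so U is clopen.
  U = {f, g, h, i, k}, X ∖ U = {j} — both open, so U is clopen.
  U = {f, g, i, j, k}, X ∖ U = {h} — both open, so U is clopen.
  U = {g, h, i, j, k}, X ∖ U = {f} — both open, so U is clopen.
  U = {f, g, h, i, j, k}, X ∖ U = ∅ — both open, so U is clopen.
Nontrivial clopen(s) exist: e.g. {f}. So (X, τ) is disconnected.
Compute connected components by grouping points that agree on all clopens:
  component: {f}
  component: {h}
  component: {j}
  component: {g, i, k}


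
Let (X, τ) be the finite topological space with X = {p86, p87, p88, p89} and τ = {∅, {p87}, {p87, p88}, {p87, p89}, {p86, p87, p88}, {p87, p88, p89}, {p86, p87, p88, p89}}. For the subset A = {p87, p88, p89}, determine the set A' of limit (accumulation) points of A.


A' = {p86, p88, p89}

For each x ∈ X, list the open sets U ∈ τ with x ∈ U, then check whether U ∩ (A ∖ {x}) ≠ ∅ for every such U.
  x = p86: opens ∋ x are {p86, p87, p88}, {p86, p87, p88, p89}; each meets A ∖ {p86}, so x IS a limit point.
  x = p87: open {p87} ∋ x has {p87} ∩ (A ∖ {p87}) = ∅, so x is NOT a limit point.
  x = p88: opens ∋ x are {p87, p88}, {p86, p87, p88}, {p87, p88, p89}, {p86, p87, p88, p89}; each meets A ∖ {p88}, so x IS a limit point.
  x = p89: opens ∋ x are {p87, p89}, {p87, p88, p89}, {p86, p87, p88, p89}; each meets A ∖ {p89}, so x IS a limit point.
Collecting: A' = {p86, p88, p89}.


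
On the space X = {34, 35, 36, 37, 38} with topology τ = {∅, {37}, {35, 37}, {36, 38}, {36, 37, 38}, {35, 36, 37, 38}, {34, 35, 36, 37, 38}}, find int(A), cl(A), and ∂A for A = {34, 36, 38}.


int(A) = {36, 38}, cl(A) = {34, 36, 38}, ∂A = {34}.

Closed sets in (X, τ) are complements of opens:
  closed(X, τ) = {∅, {34}, {34, 35}, {34, 35, 37}, {34, 36, 38}, {34, 35, 36, 38}, {34, 35, 36, 37, 38}}.
int(A) = ⋃ {U ∈ τ : U ⊆ A}. Opens contained in A: ∅, {36, 38}.
Taking the union of these: int(A) = {36, 38}.
cl(A) = ⋂ {C closed : A ⊆ C}. Closed sets containing A: {34, 36, 38}, {34, 35, 36, 38}, {34, 35, 36, 37, 38}.
Intersecting these: cl(A) = {34, 36, 38}.
∂A = cl(A) ∖ int(A) = {34, 36, 38} ∖ {36, 38} = {34}.


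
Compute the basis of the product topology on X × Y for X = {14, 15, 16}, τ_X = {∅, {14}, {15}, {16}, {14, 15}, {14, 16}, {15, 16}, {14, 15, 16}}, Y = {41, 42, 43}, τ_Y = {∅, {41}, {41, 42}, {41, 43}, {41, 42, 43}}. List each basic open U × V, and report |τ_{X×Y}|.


Basis B = {∅ × ∅, {14} × {41}, {15} × {41}, {16} × {41}, {14} × {41, 42}, {14} × {41, 43}, {14, 15} × {41}, {14, 16} × {41}, {15} × {41, 42}, {15} × {41, 43}, {15, 16} × {41}, {16} × {41, 42}, {16} × {41, 43}, {14} × {41, 42, 43}, {14, 15, 16} × {41}, {15} × {41, 42, 43}, {16} × {41, 42, 43}, {14, 15} × {41, 42}, {14, 16} × {41, 42}, {14, 15} × {41, 43}, {14, 16} × {41, 43}, {15, 16} × {41, 42}, {15, 16} × {41, 43}, {14, 15} × {41, 42, 43}, {14, 16} × {41, 42, 43}, {14, 15, 16} × {41, 42}, {14, 15, 16} × {41, 43}, {15, 16} × {41, 42, 43}, {14, 15, 16} × {41, 42, 43}}; |τ_{X×Y}| = 125.

Enumerate products U × V with U ∈ τ_X, V ∈ τ_Y (deduplicated):
  ∅ × ∅ = {} (∅)
  {14} × {41} = {(14,41)}
  {15} × {41} = {(15,41)}
  {16} × {41} = {(16,41)}
  {14} × {41, 42} = {(14,41), (14,42)}
  {14} × {41, 43} = {(14,41), (14,43)}
  {14, 15} × {41} = {(14,41), (15,41)}
  {14, 16} × {41} = {(14,41), (16,41)}
  {15} × {41, 42} = {(15,41), (15,42)}
  {15} × {41, 43} = {(15,41), (15,43)}
  {15, 16} × {41} = {(15,41), (16,41)}
  {16} × {41, 42} = {(16,41), (16,42)}
  {16} × {41, 43} = {(16,41), (16,43)}
  {14} × {41, 42, 43} = {(14,41), (14,42), (14,43)}
  {14, 15, 16} × {41} = {(14,41), (15,41), (16,41)}
  {15} × {41, 42, 43} = {(15,41), (15,42), (15,43)}
  {16} × {41, 42, 43} = {(16,41), (16,42), (16,43)}
  {14, 15} × {41, 42} = {(14,41), (14,42), (15,41), (15,42)}
  {14, 16} × {41, 42} = {(14,41), (14,42), (16,41), (16,42)}
  {14, 15} × {41, 43} = {(14,41), (14,43), (15,41), (15,43)}
  {14, 16} × {41, 43} = {(14,41), (14,43), (16,41), (16,43)}
  {15, 16} × {41, 42} = {(15,41), (15,42), (16,41), (16,42)}
  {15, 16} × {41, 43} = {(15,41), (15,43), (16,41), (16,43)}
  {14, 15} × {41, 42, 43} = {(14,41), (14,42), (14,43), (15,41), (15,42), (15,43)}
  {14, 16} × {41, 42, 43} = {(14,41), (14,42), (14,43), (16,41), (16,42), (16,43)}
  {14, 15, 16} × {41, 42} = {(14,41), (14,42), (15,41), (15,42), (16,41), (16,42)}
  {14, 15, 16} × {41, 43} = {(14,41), (14,43), (15,41), (15,43), (16,41), (16,43)}
  {15, 16} × {41, 42, 43} = {(15,41), (15,42), (15,43), (16,41), (16,42), (16,43)}
  {14, 15, 16} × {41, 42, 43} = {(14,41), (14,42), (14,43), (15,41), (15,42), (15,43), (16,41), (16,42), (16,43)}
These 29 distinct sets form the basis B.
Close under arbitrary unions to get τ_{X×Y}; counting gives |τ_{X×Y}| = 125.


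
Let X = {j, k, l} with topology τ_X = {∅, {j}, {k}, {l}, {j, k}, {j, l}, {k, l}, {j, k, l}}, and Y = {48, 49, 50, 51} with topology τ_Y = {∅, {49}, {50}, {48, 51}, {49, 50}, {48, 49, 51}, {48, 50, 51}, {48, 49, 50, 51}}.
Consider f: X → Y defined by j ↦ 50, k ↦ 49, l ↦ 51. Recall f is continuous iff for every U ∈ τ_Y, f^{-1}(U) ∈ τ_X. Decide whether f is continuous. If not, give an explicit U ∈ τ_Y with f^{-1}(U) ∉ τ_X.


f IS continuous.

Compute f^{-1}(U) for each U ∈ τ_Y:
  U = ∅: f^{-1}(U) = ∅ ∈ τ_X ✓.
  U = {49}: f^{-1}(U) = {k} ∈ τ_X ✓.
  U = {50}: f^{-1}(U) = {j} ∈ τ_X ✓.
  U = {48, 51}: f^{-1}(U) = {l} ∈ τ_X ✓.
  U = {49, 50}: f^{-1}(U) = {j, k} ∈ τ_X ✓.
  U = {48, 49, 51}: f^{-1}(U) = {k, l} ∈ τ_X ✓.
  U = {48, 50, 51}: f^{-1}(U) = {j, l} ∈ τ_X ✓.
  U = {48, 49, 50, 51}: f^{-1}(U) = {j, k, l} ∈ τ_X ✓.
Every preimage lies in τ_X, so f IS continuous.


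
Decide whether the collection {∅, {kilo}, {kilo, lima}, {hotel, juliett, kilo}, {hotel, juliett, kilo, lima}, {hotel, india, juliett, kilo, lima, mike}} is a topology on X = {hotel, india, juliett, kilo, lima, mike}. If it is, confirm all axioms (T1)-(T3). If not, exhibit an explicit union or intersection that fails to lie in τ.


τ IS a topology on X.

Axiom (T1): ∅ ∈ τ? Yes; X ∈ τ? Yes.
Axiom (T2/T3): check pairwise unions and intersections of members of τ.
All pairwise intersections and unions checked — each lies in τ. Therefore τ satisfies (T1), (T2), (T3): it IS a topology on X.


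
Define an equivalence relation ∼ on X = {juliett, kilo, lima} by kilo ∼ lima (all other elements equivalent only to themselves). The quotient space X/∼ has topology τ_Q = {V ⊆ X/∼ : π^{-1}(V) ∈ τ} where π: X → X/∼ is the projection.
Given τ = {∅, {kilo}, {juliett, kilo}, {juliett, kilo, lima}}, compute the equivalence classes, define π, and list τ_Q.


X/∼ = {[juliett], [kilo=lima]}; |τ_Q| = 2.

Equivalence classes: [juliett], [kilo=lima].
Quotient map π: X → X/∼ sends juliett ↦ [juliett], kilo ↦ [kilo=lima], lima ↦ [kilo=lima].
For each subset V ⊆ X/∼, compute π^{-1}(V) ⊆ X and check whether π^{-1}(V) ∈ τ. V is open in τ_Q iff π^{-1}(V) ∈ τ.
  V = {}: π^{-1}(V) = ∅ ∈ τ ✓.
  V = {[juliett]}: π^{-1}(V) = {juliett} ∉ τ ✗.
  V = {[kilo=lima]}: π^{-1}(V) = {kilo, lima} ∉ τ ✗.
  V = {[juliett], [kilo=lima]}: π^{-1}(V) = {juliett, kilo, lima} ∈ τ ✓.
Open sets in the quotient: τ_Q = {{}, {[juliett], [kilo=lima]}} (2 elements).


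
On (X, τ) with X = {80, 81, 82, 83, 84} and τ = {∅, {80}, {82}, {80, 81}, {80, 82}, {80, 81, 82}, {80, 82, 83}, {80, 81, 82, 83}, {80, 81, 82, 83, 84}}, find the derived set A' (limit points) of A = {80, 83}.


A' = {81, 83, 84}

For each x ∈ X, list the open sets U ∈ τ with x ∈ U, then check whether U ∩ (A ∖ {x}) ≠ ∅ for every such U.
  x = 80: open {80} ∋ x has {80} ∩ (A ∖ {80}) = ∅, so x is NOT a limit point.
  x = 81: opens ∋ x are {80, 81}, {80, 81, 82}, {80, 81, 82, 83}, {80, 81, 82, 83, 84}; each meets A ∖ {81}, so x IS a limit point.
  x = 82: open {82} ∋ x has {82} ∩ (A ∖ {82}) = ∅, so x is NOT a limit point.
  x = 83: opens ∋ x are {80, 82, 83}, {80, 81, 82, 83}, {80, 81, 82, 83, 84}; each meets A ∖ {83}, so x IS a limit point.
  x = 84: opens ∋ x are {80, 81, 82, 83, 84}; each meets A ∖ {84}, so x IS a limit point.
Collecting: A' = {81, 83, 84}.


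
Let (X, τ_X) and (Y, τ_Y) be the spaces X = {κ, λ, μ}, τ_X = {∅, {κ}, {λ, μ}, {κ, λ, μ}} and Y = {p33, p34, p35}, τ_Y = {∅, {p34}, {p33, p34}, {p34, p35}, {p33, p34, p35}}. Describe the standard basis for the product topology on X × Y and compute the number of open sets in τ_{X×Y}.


Basis B = {∅ × ∅, {κ} × {p34}, {κ} × {p33, p34}, {κ} × {p34, p35}, {λ, μ} × {p34}, {κ} × {p33, p34, p35}, {κ, λ, μ} × {p34}, {λ, μ} × {p33, p34}, {λ, μ} × {p34, p35}, {κ, λ, μ} × {p33, p34}, {κ, λ, μ} × {p34, p35}, {λ, μ} × {p33, p34, p35}, {κ, λ, μ} × {p33, p34, p35}}; |τ_{X×Y}| = 25.

Enumerate products U × V with U ∈ τ_X, V ∈ τ_Y (deduplicated):
  ∅ × ∅ = {} (∅)
  {κ} × {p34} = {(κ,p34)}
  {κ} × {p33, p34} = {(κ,p33), (κ,p34)}
  {κ} × {p34, p35} = {(κ,p34), (κ,p35)}
  {λ, μ} × {p34} = {(λ,p34), (μ,p34)}
  {κ} × {p33, p34, p35} = {(κ,p33), (κ,p34), (κ,p35)}
  {κ, λ, μ} × {p34} = {(κ,p34), (λ,p34), (μ,p34)}
  {λ, μ} × {p33, p34} = {(λ,p33), (λ,p34), (μ,p33), (μ,p34)}
  {λ, μ} × {p34, p35} = {(λ,p34), (λ,p35), (μ,p34), (μ,p35)}
  {κ, λ, μ} × {p33, p34} = {(κ,p33), (κ,p34), (λ,p33), (λ,p34), (μ,p33), (μ,p34)}
  {κ, λ, μ} × {p34, p35} = {(κ,p34), (κ,p35), (λ,p34), (λ,p35), (μ,p34), (μ,p35)}
  {λ, μ} × {p33, p34, p35} = {(λ,p33), (λ,p34), (λ,p35), (μ,p33), (μ,p34), (μ,p35)}
  {κ, λ, μ} × {p33, p34, p35} = {(κ,p33), (κ,p34), (κ,p35), (λ,p33), (λ,p34), (λ,p35), (μ,p33), (μ,p34), (μ,p35)}
These 13 distinct sets form the basis B.
Close under arbitrary unions to get τ_{X×Y}; counting gives |τ_{X×Y}| = 25.


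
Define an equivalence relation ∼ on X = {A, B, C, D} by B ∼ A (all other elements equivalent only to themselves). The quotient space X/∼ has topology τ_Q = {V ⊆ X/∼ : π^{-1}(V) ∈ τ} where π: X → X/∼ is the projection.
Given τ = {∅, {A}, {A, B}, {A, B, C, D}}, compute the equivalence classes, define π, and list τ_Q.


X/∼ = {[A=B], [C], [D]}; |τ_Q| = 3.

Equivalence classes: [A=B], [C], [D].
Quotient map π: X → X/∼ sends A ↦ [A=B], B ↦ [A=B], C ↦ [C], D ↦ [D].
For each subset V ⊆ X/∼, compute π^{-1}(V) ⊆ X and check whether π^{-1}(V) ∈ τ. V is open in τ_Q iff π^{-1}(V) ∈ τ.
  V = {}: π^{-1}(V) = ∅ ∈ τ ✓.
  V = {[A=B]}: π^{-1}(V) = {A, B} ∈ τ ✓.
  V = {[C]}: π^{-1}(V) = {C} ∉ τ ✗.
  V = {[A=B], [C]}: π^{-1}(V) = {A, B, C} ∉ τ ✗.
  V = {[D]}: π^{-1}(V) = {D} ∉ τ ✗.
  V = {[A=B], [D]}: π^{-1}(V) = {A, B, D} ∉ τ ✗.
  V = {[C], [D]}: π^{-1}(V) = {C, D} ∉ τ ✗.
  V = {[A=B], [C], [D]}: π^{-1}(V) = {A, B, C, D} ∈ τ ✓.
Open sets in the quotient: τ_Q = {{}, {[A=B]}, {[A=B], [C], [D]}} (3 elements).


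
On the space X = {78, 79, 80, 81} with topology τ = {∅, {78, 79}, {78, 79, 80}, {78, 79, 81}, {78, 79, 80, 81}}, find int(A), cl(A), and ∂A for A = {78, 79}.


int(A) = {78, 79}, cl(A) = {78, 79, 80, 81}, ∂A = {80, 81}.

Closed sets in (X, τ) are complements of opens:
  closed(X, τ) = {∅, {80}, {81}, {80, 81}, {78, 79, 80, 81}}.
int(A) = ⋃ {U ∈ τ : U ⊆ A}. Opens contained in A: ∅, {78, 79}.
Taking the union of these: int(A) = {78, 79}.
cl(A) = ⋂ {C closed : A ⊆ C}. Closed sets containing A: {78, 79, 80, 81}.
Intersecting these: cl(A) = {78, 79, 80, 81}.
∂A = cl(A) ∖ int(A) = {78, 79, 80, 81} ∖ {78, 79} = {80, 81}.


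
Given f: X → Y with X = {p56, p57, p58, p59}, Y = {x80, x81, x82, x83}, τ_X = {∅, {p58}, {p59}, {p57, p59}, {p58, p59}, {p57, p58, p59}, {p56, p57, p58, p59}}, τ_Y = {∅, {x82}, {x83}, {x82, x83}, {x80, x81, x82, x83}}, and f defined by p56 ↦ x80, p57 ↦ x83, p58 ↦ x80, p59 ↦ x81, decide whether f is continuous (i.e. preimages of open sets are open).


f is NOT continuous.

Compute f^{-1}(U) for each U ∈ τ_Y:
  U = ∅: f^{-1}(U) = ∅ ∈ τ_X ✓.
  U = {x82}: f^{-1}(U) = ∅ ∈ τ_X ✓.
  U = {x83}: f^{-1}(U) = {p57} ∉ τ_X ✗.
  U = {x82, x83}: f^{-1}(U) = {p57} ∉ τ_X ✗.
  U = {x80, x81, x82, x83}: f^{-1}(U) = {p56, p57, p58, p59} ∈ τ_X ✓.
Found U = {x83} with f^{-1}(U) = {p57} not in τ_X. Therefore f is NOT continuous.


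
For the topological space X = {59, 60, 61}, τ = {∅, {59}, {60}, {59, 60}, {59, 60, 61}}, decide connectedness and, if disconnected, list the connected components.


(X, τ) is connected.

Find clopen sets (U ∈ τ with X ∖ U ∈ τ):
  U = ∅, X ∖ U = {59, 60, 61} — both open, so U is clopen.
  U = {59, 60, 61}, X ∖ U = ∅ — both open, so U is clopen.
Only trivial clopens (∅ and X) exist, so (X, τ) is connected.
Compute connected components by grouping points that agree on all clopens:
  component: {59, 60, 61}


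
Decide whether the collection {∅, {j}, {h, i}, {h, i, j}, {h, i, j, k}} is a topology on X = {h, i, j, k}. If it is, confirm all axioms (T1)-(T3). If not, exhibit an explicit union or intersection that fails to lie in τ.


τ IS a topology on X.

Axiom (T1): ∅ ∈ τ? Yes; X ∈ τ? Yes.
Axiom (T2/T3): check pairwise unions and intersections of members of τ.
All pairwise intersections and unions checked — each lies in τ. Therefore τ satisfies (T1), (T2), (T3): it IS a topology on X.


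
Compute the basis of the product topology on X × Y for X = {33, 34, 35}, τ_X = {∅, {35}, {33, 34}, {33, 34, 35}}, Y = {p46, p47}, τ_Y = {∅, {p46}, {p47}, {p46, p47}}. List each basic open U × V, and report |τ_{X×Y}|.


Basis B = {∅ × ∅, {35} × {p46}, {35} × {p47}, {33, 34} × {p46}, {33, 34} × {p47}, {35} × {p46, p47}, {33, 34, 35} × {p46}, {33, 34, 35} × {p47}, {33, 34} × {p46, p47}, {33, 34, 35} × {p46, p47}}; |τ_{X×Y}| = 16.

Enumerate products U × V with U ∈ τ_X, V ∈ τ_Y (deduplicated):
  ∅ × ∅ = {} (∅)
  {35} × {p46} = {(35,p46)}
  {35} × {p47} = {(35,p47)}
  {33, 34} × {p46} = {(33,p46), (34,p46)}
  {33, 34} × {p47} = {(33,p47), (34,p47)}
  {35} × {p46, p47} = {(35,p46), (35,p47)}
  {33, 34, 35} × {p46} = {(33,p46), (34,p46), (35,p46)}
  {33, 34, 35} × {p47} = {(33,p47), (34,p47), (35,p47)}
  {33, 34} × {p46, p47} = {(33,p46), (33,p47), (34,p46), (34,p47)}
  {33, 34, 35} × {p46, p47} = {(33,p46), (33,p47), (34,p46), (34,p47), (35,p46), (35,p47)}
These 10 distinct sets form the basis B.
Close under arbitrary unions to get τ_{X×Y}; counting gives |τ_{X×Y}| = 16.


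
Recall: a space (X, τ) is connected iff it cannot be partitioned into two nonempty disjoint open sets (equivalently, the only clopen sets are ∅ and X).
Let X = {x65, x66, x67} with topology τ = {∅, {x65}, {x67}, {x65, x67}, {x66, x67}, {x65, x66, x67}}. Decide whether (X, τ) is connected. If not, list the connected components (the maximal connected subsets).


(X, τ) is disconnected; components = [{x65}, {x66, x67}].

Find clopen sets (U ∈ τ with X ∖ U ∈ τ):
  U = ∅, X ∖ U = {x65, x66, x67} — both open, so U is clopen.
  U = {x65}, X ∖ U = {x66, x67} — both open, so U is clopen.
  U = {x66, x67}, X ∖ U = {x65} — both open, so U is clopen.
  U = {x65, x66, x67}, X ∖ U = ∅ — both open, so U is clopen.
Nontrivial clopen(s) exist: e.g. {x66, x67}. So (X, τ) is disconnected.
Compute connected components by grouping points that agree on all clopens:
  component: {x65}
  component: {x66, x67}


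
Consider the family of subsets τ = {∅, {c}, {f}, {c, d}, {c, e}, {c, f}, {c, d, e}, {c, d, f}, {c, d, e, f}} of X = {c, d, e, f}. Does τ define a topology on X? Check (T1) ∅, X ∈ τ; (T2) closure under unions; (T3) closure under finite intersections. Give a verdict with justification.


τ is NOT a topology on X.

Axiom (T1): ∅ ∈ τ? Yes; X ∈ τ? Yes.
Axiom (T2/T3): check pairwise unions and intersections of members of τ.
Counterexample for (T2): {f} ∪ {c, e} = {c, e, f} ∉ τ. Therefore τ is NOT a topology.


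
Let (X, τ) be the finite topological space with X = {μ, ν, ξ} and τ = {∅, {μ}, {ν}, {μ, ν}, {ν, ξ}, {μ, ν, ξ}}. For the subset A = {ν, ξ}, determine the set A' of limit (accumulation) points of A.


A' = {ξ}

For each x ∈ X, list the open sets U ∈ τ with x ∈ U, then check whether U ∩ (A ∖ {x}) ≠ ∅ for every such U.
  x = μ: open {μ} ∋ x has {μ} ∩ (A ∖ {μ}) = ∅, so x is NOT a limit point.
  x = ν: open {ν} ∋ x has {ν} ∩ (A ∖ {ν}) = ∅, so x is NOT a limit point.
  x = ξ: opens ∋ x are {ν, ξ}, {μ, ν, ξ}; each meets A ∖ {ξ}, so x IS a limit point.
Collecting: A' = {ξ}.


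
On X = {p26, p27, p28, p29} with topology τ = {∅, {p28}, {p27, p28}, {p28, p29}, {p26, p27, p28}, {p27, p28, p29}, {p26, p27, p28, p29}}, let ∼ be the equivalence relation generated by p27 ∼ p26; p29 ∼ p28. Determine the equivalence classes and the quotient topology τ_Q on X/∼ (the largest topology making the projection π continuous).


X/∼ = {[p26=p27], [p28=p29]}; |τ_Q| = 3.

Equivalence classes: [p26=p27], [p28=p29].
Quotient map π: X → X/∼ sends p26 ↦ [p26=p27], p27 ↦ [p26=p27], p28 ↦ [p28=p29], p29 ↦ [p28=p29].
For each subset V ⊆ X/∼, compute π^{-1}(V) ⊆ X and check whether π^{-1}(V) ∈ τ. V is open in τ_Q iff π^{-1}(V) ∈ τ.
  V = {}: π^{-1}(V) = ∅ ∈ τ ✓.
  V = {[p26=p27]}: π^{-1}(V) = {p26, p27} ∉ τ ✗.
  V = {[p28=p29]}: π^{-1}(V) = {p28, p29} ∈ τ ✓.
  V = {[p26=p27], [p28=p29]}: π^{-1}(V) = {p26, p27, p28, p29} ∈ τ ✓.
Open sets in the quotient: τ_Q = {{}, {[p28=p29]}, {[p26=p27], [p28=p29]}} (3 elements).


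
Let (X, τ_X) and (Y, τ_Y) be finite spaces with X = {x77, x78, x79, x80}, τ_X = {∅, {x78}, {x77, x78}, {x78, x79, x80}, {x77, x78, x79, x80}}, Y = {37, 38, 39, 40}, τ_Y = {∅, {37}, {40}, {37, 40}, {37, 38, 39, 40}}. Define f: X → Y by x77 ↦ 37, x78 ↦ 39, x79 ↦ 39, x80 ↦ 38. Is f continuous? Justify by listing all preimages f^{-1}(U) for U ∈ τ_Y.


f is NOT continuous.

Compute f^{-1}(U) for each U ∈ τ_Y:
  U = ∅: f^{-1}(U) = ∅ ∈ τ_X ✓.
  U = {37}: f^{-1}(U) = {x77} ∉ τ_X ✗.
  U = {40}: f^{-1}(U) = ∅ ∈ τ_X ✓.
  U = {37, 40}: f^{-1}(U) = {x77} ∉ τ_X ✗.
  U = {37, 38, 39, 40}: f^{-1}(U) = {x77, x78, x79, x80} ∈ τ_X ✓.
Found U = {37} with f^{-1}(U) = {x77} not in τ_X. Therefore f is NOT continuous.


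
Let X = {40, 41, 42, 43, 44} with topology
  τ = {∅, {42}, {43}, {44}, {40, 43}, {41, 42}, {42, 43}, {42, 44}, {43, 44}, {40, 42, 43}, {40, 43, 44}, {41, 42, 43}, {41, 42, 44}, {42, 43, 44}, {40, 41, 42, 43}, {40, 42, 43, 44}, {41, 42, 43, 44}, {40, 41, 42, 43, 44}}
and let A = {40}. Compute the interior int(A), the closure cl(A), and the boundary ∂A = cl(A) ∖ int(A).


int(A) = ∅, cl(A) = {40}, ∂A = {40}.

Closed sets in (X, τ) are complements of opens:
  closed(X, τ) = {∅, {40}, {41}, {44}, {40, 41}, {40, 43}, {40, 44}, {41, 42}, {41, 44}, {40, 41, 42}, {40, 41, 43}, {40, 41, 44}, {40, 43, 44}, {41, 42, 44}, {40, 41, 42, 43}, {40, 41, 42, 44}, {40, 41, 43, 44}, {40, 41, 42, 43, 44}}.
int(A) = ⋃ {U ∈ τ : U ⊆ A}. Opens contained in A: ∅.
Taking the union of these: int(A) = ∅.
cl(A) = ⋂ {C closed : A ⊆ C}. Closed sets containing A: {40}, {40, 41}, {40, 43}, {40, 44}, {40, 41, 42}, {40, 41, 43}, {40, 41, 44}, {40, 43, 44}, {40, 41, 42, 43}, {40, 41, 42, 44}, {40, 41, 43, 44}, {40, 41, 42, 43, 44}.
Intersecting these: cl(A) = {40}.
∂A = cl(A) ∖ int(A) = {40} ∖ ∅ = {40}.
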